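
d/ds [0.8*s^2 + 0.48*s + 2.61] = 1.6*s + 0.48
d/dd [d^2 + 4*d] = 2*d + 4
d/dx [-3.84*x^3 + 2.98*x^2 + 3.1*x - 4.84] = -11.52*x^2 + 5.96*x + 3.1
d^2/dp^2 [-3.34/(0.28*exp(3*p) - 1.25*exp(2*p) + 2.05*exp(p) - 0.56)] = (-3.34*(0.84*exp(2*p) - 2.5*exp(p) + 2.05)*(1.68*exp(2*p) - 5.0*exp(p) + 4.1)*exp(p) + (8.4168*exp(2*p) - 16.7*exp(p) + 6.847)*(0.28*exp(3*p) - 1.25*exp(2*p) + 2.05*exp(p) - 0.56))*exp(p)/(0.28*exp(3*p) - 1.25*exp(2*p) + 2.05*exp(p) - 0.56)^3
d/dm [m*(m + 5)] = 2*m + 5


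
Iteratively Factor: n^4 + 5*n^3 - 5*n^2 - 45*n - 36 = (n + 4)*(n^3 + n^2 - 9*n - 9) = (n - 3)*(n + 4)*(n^2 + 4*n + 3) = (n - 3)*(n + 1)*(n + 4)*(n + 3)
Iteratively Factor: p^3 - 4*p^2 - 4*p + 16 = (p - 2)*(p^2 - 2*p - 8) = (p - 2)*(p + 2)*(p - 4)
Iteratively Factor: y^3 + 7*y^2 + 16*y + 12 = (y + 2)*(y^2 + 5*y + 6) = (y + 2)^2*(y + 3)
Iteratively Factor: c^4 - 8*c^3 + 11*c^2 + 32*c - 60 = (c + 2)*(c^3 - 10*c^2 + 31*c - 30) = (c - 5)*(c + 2)*(c^2 - 5*c + 6) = (c - 5)*(c - 2)*(c + 2)*(c - 3)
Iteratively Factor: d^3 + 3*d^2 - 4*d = (d)*(d^2 + 3*d - 4) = d*(d + 4)*(d - 1)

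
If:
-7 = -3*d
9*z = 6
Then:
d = 7/3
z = 2/3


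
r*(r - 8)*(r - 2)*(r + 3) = r^4 - 7*r^3 - 14*r^2 + 48*r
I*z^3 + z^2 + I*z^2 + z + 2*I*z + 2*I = (z - 2*I)*(z + I)*(I*z + I)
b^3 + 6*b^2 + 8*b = b*(b + 2)*(b + 4)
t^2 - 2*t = t*(t - 2)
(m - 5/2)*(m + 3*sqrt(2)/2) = m^2 - 5*m/2 + 3*sqrt(2)*m/2 - 15*sqrt(2)/4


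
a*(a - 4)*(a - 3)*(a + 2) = a^4 - 5*a^3 - 2*a^2 + 24*a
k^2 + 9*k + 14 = (k + 2)*(k + 7)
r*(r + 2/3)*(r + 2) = r^3 + 8*r^2/3 + 4*r/3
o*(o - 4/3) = o^2 - 4*o/3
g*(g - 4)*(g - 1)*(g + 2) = g^4 - 3*g^3 - 6*g^2 + 8*g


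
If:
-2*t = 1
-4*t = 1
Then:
No Solution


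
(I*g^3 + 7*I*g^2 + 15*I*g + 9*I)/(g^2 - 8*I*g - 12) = I*(g^3 + 7*g^2 + 15*g + 9)/(g^2 - 8*I*g - 12)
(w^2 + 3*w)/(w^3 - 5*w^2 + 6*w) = (w + 3)/(w^2 - 5*w + 6)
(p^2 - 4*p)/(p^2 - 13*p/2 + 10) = 2*p/(2*p - 5)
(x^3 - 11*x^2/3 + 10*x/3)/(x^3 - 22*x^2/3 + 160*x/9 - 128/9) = 3*x*(3*x - 5)/(9*x^2 - 48*x + 64)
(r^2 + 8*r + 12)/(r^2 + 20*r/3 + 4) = 3*(r + 2)/(3*r + 2)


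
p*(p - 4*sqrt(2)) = p^2 - 4*sqrt(2)*p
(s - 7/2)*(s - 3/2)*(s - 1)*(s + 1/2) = s^4 - 11*s^3/2 + 29*s^2/4 - s/8 - 21/8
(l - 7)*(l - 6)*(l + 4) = l^3 - 9*l^2 - 10*l + 168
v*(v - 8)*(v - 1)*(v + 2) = v^4 - 7*v^3 - 10*v^2 + 16*v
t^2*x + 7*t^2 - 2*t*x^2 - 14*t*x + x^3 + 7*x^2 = (-t + x)^2*(x + 7)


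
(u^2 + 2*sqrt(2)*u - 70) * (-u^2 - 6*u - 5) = -u^4 - 6*u^3 - 2*sqrt(2)*u^3 - 12*sqrt(2)*u^2 + 65*u^2 - 10*sqrt(2)*u + 420*u + 350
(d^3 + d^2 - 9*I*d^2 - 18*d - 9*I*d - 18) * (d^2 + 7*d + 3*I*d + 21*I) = d^5 + 8*d^4 - 6*I*d^4 + 16*d^3 - 48*I*d^3 + 72*d^2 - 96*I*d^2 + 63*d - 432*I*d - 378*I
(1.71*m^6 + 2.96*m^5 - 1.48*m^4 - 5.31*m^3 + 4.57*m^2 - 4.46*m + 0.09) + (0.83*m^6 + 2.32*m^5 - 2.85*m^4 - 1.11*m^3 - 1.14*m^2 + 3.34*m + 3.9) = 2.54*m^6 + 5.28*m^5 - 4.33*m^4 - 6.42*m^3 + 3.43*m^2 - 1.12*m + 3.99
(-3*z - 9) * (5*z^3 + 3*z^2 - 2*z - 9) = -15*z^4 - 54*z^3 - 21*z^2 + 45*z + 81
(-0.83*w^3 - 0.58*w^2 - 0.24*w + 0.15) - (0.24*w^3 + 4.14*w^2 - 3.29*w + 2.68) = -1.07*w^3 - 4.72*w^2 + 3.05*w - 2.53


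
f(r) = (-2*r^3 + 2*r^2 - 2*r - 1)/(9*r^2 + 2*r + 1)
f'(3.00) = -0.19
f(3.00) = -0.49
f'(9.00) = -0.22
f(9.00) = -1.76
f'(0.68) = 0.38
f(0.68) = -0.32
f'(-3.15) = -0.20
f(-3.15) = 1.04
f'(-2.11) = -0.19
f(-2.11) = 0.84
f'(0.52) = 0.67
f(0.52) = -0.40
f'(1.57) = -0.10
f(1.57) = -0.26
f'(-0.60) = -0.87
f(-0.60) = 0.44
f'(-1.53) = -0.18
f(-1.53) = 0.73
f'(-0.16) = -3.73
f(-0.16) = -0.68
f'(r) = (-18*r - 2)*(-2*r^3 + 2*r^2 - 2*r - 1)/(9*r^2 + 2*r + 1)^2 + (-6*r^2 + 4*r - 2)/(9*r^2 + 2*r + 1) = 2*r*(-9*r^3 - 4*r^2 + 8*r + 11)/(81*r^4 + 36*r^3 + 22*r^2 + 4*r + 1)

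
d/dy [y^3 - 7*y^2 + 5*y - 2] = 3*y^2 - 14*y + 5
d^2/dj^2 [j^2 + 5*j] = 2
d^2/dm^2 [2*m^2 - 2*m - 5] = 4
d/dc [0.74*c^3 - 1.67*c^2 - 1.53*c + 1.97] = 2.22*c^2 - 3.34*c - 1.53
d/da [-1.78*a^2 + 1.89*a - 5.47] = 1.89 - 3.56*a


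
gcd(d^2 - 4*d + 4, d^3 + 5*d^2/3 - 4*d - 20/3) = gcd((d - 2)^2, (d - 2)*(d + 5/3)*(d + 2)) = d - 2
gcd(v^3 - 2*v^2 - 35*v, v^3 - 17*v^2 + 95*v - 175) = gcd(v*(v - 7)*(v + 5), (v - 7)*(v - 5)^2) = v - 7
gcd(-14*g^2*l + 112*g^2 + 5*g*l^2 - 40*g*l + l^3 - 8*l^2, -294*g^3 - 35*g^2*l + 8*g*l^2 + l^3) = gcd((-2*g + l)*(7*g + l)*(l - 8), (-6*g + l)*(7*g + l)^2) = 7*g + l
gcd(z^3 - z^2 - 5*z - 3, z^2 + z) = z + 1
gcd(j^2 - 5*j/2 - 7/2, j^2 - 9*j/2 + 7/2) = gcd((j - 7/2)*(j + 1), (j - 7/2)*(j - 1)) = j - 7/2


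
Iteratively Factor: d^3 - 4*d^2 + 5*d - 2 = (d - 2)*(d^2 - 2*d + 1) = (d - 2)*(d - 1)*(d - 1)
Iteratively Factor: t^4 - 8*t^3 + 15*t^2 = (t)*(t^3 - 8*t^2 + 15*t) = t*(t - 5)*(t^2 - 3*t) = t^2*(t - 5)*(t - 3)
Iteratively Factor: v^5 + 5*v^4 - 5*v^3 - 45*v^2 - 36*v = (v - 3)*(v^4 + 8*v^3 + 19*v^2 + 12*v) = (v - 3)*(v + 1)*(v^3 + 7*v^2 + 12*v) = (v - 3)*(v + 1)*(v + 3)*(v^2 + 4*v) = (v - 3)*(v + 1)*(v + 3)*(v + 4)*(v)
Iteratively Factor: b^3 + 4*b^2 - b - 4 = (b - 1)*(b^2 + 5*b + 4) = (b - 1)*(b + 4)*(b + 1)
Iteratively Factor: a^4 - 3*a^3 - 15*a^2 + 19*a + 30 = (a + 3)*(a^3 - 6*a^2 + 3*a + 10) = (a + 1)*(a + 3)*(a^2 - 7*a + 10) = (a - 2)*(a + 1)*(a + 3)*(a - 5)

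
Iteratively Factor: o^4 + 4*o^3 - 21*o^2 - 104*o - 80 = (o - 5)*(o^3 + 9*o^2 + 24*o + 16) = (o - 5)*(o + 1)*(o^2 + 8*o + 16) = (o - 5)*(o + 1)*(o + 4)*(o + 4)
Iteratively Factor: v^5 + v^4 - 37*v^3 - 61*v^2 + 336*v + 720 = (v - 4)*(v^4 + 5*v^3 - 17*v^2 - 129*v - 180) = (v - 5)*(v - 4)*(v^3 + 10*v^2 + 33*v + 36) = (v - 5)*(v - 4)*(v + 4)*(v^2 + 6*v + 9) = (v - 5)*(v - 4)*(v + 3)*(v + 4)*(v + 3)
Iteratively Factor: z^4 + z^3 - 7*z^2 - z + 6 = (z + 3)*(z^3 - 2*z^2 - z + 2) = (z - 2)*(z + 3)*(z^2 - 1) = (z - 2)*(z + 1)*(z + 3)*(z - 1)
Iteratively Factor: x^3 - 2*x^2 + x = (x - 1)*(x^2 - x) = (x - 1)^2*(x)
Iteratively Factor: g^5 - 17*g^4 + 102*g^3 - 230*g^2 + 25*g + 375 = (g - 5)*(g^4 - 12*g^3 + 42*g^2 - 20*g - 75) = (g - 5)^2*(g^3 - 7*g^2 + 7*g + 15) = (g - 5)^2*(g - 3)*(g^2 - 4*g - 5) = (g - 5)^3*(g - 3)*(g + 1)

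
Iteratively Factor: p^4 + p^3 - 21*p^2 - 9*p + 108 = (p + 4)*(p^3 - 3*p^2 - 9*p + 27) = (p - 3)*(p + 4)*(p^2 - 9) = (p - 3)^2*(p + 4)*(p + 3)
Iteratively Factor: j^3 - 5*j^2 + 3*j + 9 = (j - 3)*(j^2 - 2*j - 3) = (j - 3)*(j + 1)*(j - 3)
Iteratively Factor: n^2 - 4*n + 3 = (n - 1)*(n - 3)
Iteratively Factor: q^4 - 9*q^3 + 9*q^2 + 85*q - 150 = (q - 2)*(q^3 - 7*q^2 - 5*q + 75) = (q - 5)*(q - 2)*(q^2 - 2*q - 15) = (q - 5)*(q - 2)*(q + 3)*(q - 5)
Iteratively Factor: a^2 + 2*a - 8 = (a + 4)*(a - 2)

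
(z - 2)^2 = z^2 - 4*z + 4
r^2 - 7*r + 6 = (r - 6)*(r - 1)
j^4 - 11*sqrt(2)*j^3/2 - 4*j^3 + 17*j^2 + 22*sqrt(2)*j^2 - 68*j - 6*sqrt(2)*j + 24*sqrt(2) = (j - 4)*(j - 3*sqrt(2))*(j - 2*sqrt(2))*(j - sqrt(2)/2)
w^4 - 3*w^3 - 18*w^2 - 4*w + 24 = (w - 6)*(w - 1)*(w + 2)^2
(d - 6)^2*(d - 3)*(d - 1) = d^4 - 16*d^3 + 87*d^2 - 180*d + 108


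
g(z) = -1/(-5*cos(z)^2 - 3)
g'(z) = 10*sin(z)*cos(z)/(-5*cos(z)^2 - 3)^2 = 20*sin(2*z)/(5*cos(2*z) + 11)^2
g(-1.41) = 0.32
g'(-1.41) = -0.16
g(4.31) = 0.27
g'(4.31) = 0.25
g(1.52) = 0.33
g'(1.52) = 0.06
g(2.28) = 0.20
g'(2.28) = -0.19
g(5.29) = 0.22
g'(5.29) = -0.23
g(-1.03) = 0.23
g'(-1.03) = -0.24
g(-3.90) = 0.18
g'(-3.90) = -0.16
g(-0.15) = 0.13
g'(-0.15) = -0.02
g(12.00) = 0.15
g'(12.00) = -0.11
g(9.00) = 0.14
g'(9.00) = -0.07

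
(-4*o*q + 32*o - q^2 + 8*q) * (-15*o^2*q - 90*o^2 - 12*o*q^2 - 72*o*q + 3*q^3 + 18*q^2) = 60*o^3*q^2 - 120*o^3*q - 2880*o^3 + 63*o^2*q^3 - 126*o^2*q^2 - 3024*o^2*q - 3*q^5 + 6*q^4 + 144*q^3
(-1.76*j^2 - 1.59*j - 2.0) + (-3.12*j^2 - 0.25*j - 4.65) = -4.88*j^2 - 1.84*j - 6.65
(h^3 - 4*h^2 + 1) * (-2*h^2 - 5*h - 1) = -2*h^5 + 3*h^4 + 19*h^3 + 2*h^2 - 5*h - 1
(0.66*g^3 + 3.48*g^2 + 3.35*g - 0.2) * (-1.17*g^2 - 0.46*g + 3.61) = -0.7722*g^5 - 4.3752*g^4 - 3.1377*g^3 + 11.2558*g^2 + 12.1855*g - 0.722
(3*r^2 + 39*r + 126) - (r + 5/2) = 3*r^2 + 38*r + 247/2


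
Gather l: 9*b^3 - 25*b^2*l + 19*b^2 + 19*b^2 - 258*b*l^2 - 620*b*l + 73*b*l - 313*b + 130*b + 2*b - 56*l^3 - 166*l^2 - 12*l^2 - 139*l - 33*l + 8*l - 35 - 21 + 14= 9*b^3 + 38*b^2 - 181*b - 56*l^3 + l^2*(-258*b - 178) + l*(-25*b^2 - 547*b - 164) - 42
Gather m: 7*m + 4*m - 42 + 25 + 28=11*m + 11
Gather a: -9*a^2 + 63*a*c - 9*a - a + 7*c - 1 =-9*a^2 + a*(63*c - 10) + 7*c - 1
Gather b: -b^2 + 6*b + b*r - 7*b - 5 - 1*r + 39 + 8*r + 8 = -b^2 + b*(r - 1) + 7*r + 42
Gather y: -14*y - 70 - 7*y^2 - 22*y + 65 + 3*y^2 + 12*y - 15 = -4*y^2 - 24*y - 20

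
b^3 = b^3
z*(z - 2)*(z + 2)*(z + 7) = z^4 + 7*z^3 - 4*z^2 - 28*z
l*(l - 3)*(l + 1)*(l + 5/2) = l^4 + l^3/2 - 8*l^2 - 15*l/2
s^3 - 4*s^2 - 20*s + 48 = (s - 6)*(s - 2)*(s + 4)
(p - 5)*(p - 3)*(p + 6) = p^3 - 2*p^2 - 33*p + 90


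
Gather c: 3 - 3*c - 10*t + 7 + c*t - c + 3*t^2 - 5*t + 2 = c*(t - 4) + 3*t^2 - 15*t + 12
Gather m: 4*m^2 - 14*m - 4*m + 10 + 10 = 4*m^2 - 18*m + 20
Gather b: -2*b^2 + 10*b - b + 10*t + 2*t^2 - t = -2*b^2 + 9*b + 2*t^2 + 9*t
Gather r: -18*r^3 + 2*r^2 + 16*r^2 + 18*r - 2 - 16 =-18*r^3 + 18*r^2 + 18*r - 18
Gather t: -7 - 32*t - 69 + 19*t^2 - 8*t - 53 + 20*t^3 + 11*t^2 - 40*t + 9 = 20*t^3 + 30*t^2 - 80*t - 120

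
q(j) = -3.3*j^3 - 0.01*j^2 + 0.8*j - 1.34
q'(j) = -9.9*j^2 - 0.02*j + 0.8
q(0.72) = -2.00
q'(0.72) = -4.35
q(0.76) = -2.19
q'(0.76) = -4.93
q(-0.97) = 0.89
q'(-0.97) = -8.50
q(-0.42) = -1.43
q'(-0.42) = -0.94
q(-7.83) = 1575.94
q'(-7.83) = -606.00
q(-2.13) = 28.80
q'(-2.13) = -44.07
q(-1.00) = 1.15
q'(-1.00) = -9.08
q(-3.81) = 177.98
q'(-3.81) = -142.83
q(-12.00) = 5690.02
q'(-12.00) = -1424.56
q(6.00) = -709.70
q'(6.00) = -355.72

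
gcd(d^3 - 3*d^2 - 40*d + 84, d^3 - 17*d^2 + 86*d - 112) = d^2 - 9*d + 14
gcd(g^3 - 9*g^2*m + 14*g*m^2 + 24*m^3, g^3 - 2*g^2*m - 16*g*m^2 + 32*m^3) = g - 4*m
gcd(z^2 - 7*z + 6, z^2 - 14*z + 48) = z - 6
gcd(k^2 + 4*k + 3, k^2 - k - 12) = k + 3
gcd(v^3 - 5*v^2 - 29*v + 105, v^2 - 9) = v - 3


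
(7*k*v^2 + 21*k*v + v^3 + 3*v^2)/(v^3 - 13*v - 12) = v*(7*k + v)/(v^2 - 3*v - 4)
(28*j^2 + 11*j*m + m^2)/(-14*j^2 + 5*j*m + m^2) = (-4*j - m)/(2*j - m)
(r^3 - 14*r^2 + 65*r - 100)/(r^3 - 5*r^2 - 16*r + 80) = (r - 5)/(r + 4)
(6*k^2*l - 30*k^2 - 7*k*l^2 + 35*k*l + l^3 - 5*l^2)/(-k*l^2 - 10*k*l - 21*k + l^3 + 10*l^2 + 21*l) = (-6*k*l + 30*k + l^2 - 5*l)/(l^2 + 10*l + 21)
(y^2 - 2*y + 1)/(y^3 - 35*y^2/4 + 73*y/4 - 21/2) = 4*(y - 1)/(4*y^2 - 31*y + 42)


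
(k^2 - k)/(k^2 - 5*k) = (k - 1)/(k - 5)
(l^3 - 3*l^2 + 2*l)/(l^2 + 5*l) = (l^2 - 3*l + 2)/(l + 5)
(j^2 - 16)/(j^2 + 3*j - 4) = (j - 4)/(j - 1)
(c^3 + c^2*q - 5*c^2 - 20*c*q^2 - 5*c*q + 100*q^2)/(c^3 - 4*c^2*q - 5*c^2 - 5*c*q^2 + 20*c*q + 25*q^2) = (-c^2 - c*q + 20*q^2)/(-c^2 + 4*c*q + 5*q^2)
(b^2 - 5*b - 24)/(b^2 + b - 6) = (b - 8)/(b - 2)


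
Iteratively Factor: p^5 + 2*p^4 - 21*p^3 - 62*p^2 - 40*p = (p + 2)*(p^4 - 21*p^2 - 20*p) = (p + 2)*(p + 4)*(p^3 - 4*p^2 - 5*p) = p*(p + 2)*(p + 4)*(p^2 - 4*p - 5) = p*(p - 5)*(p + 2)*(p + 4)*(p + 1)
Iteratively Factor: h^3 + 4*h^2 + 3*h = (h + 1)*(h^2 + 3*h) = h*(h + 1)*(h + 3)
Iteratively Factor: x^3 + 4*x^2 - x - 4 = (x - 1)*(x^2 + 5*x + 4) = (x - 1)*(x + 1)*(x + 4)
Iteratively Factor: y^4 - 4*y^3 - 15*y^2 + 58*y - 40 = (y - 5)*(y^3 + y^2 - 10*y + 8) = (y - 5)*(y - 1)*(y^2 + 2*y - 8) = (y - 5)*(y - 2)*(y - 1)*(y + 4)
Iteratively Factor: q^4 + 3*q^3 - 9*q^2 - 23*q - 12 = (q + 1)*(q^3 + 2*q^2 - 11*q - 12) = (q - 3)*(q + 1)*(q^2 + 5*q + 4) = (q - 3)*(q + 1)^2*(q + 4)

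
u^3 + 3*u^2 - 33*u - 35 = (u - 5)*(u + 1)*(u + 7)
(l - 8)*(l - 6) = l^2 - 14*l + 48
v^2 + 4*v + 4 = (v + 2)^2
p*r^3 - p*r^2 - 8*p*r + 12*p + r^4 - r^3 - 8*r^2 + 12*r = (p + r)*(r - 2)^2*(r + 3)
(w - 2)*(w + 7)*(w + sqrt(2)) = w^3 + sqrt(2)*w^2 + 5*w^2 - 14*w + 5*sqrt(2)*w - 14*sqrt(2)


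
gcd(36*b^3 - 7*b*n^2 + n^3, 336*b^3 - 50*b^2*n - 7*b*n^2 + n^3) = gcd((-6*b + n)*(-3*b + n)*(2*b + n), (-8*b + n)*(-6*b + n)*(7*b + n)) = 6*b - n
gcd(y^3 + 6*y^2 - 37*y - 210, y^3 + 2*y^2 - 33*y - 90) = y^2 - y - 30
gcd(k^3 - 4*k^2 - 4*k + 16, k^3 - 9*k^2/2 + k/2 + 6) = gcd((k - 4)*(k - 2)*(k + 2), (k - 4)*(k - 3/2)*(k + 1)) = k - 4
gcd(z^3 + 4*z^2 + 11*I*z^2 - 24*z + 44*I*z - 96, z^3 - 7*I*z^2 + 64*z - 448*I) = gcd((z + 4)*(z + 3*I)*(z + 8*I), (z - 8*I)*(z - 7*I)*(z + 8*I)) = z + 8*I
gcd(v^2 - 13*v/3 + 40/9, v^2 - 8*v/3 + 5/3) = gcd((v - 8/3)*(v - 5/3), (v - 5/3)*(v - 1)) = v - 5/3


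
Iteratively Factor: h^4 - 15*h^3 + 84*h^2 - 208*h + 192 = (h - 4)*(h^3 - 11*h^2 + 40*h - 48) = (h - 4)*(h - 3)*(h^2 - 8*h + 16) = (h - 4)^2*(h - 3)*(h - 4)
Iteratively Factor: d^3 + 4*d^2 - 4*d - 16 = (d + 4)*(d^2 - 4) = (d - 2)*(d + 4)*(d + 2)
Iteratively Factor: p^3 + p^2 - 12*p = (p - 3)*(p^2 + 4*p) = (p - 3)*(p + 4)*(p)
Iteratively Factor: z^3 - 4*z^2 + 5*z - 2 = (z - 1)*(z^2 - 3*z + 2) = (z - 2)*(z - 1)*(z - 1)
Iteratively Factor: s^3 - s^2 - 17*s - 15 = (s + 1)*(s^2 - 2*s - 15) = (s - 5)*(s + 1)*(s + 3)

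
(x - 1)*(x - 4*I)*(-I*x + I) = -I*x^3 - 4*x^2 + 2*I*x^2 + 8*x - I*x - 4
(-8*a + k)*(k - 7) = -8*a*k + 56*a + k^2 - 7*k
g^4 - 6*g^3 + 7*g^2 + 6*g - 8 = (g - 4)*(g - 2)*(g - 1)*(g + 1)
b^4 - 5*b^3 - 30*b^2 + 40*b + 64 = (b - 8)*(b - 2)*(b + 1)*(b + 4)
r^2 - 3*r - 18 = (r - 6)*(r + 3)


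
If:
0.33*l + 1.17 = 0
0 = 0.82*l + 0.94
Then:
No Solution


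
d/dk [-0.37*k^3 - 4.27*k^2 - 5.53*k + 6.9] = -1.11*k^2 - 8.54*k - 5.53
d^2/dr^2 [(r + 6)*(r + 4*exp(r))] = 4*r*exp(r) + 32*exp(r) + 2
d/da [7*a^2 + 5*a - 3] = 14*a + 5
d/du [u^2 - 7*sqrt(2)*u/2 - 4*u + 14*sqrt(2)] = 2*u - 7*sqrt(2)/2 - 4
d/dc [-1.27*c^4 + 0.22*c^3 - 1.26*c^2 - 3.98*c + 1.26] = -5.08*c^3 + 0.66*c^2 - 2.52*c - 3.98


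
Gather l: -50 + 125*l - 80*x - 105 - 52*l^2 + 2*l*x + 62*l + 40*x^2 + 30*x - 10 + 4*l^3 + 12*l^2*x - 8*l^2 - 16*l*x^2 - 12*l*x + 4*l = 4*l^3 + l^2*(12*x - 60) + l*(-16*x^2 - 10*x + 191) + 40*x^2 - 50*x - 165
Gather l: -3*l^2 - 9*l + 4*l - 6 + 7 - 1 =-3*l^2 - 5*l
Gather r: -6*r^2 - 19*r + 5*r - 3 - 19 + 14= -6*r^2 - 14*r - 8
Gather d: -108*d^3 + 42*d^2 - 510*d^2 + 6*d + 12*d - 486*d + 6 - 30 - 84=-108*d^3 - 468*d^2 - 468*d - 108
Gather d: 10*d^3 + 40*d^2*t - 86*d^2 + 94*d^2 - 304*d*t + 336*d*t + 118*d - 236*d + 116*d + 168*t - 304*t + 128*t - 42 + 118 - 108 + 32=10*d^3 + d^2*(40*t + 8) + d*(32*t - 2) - 8*t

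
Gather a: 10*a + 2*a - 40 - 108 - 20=12*a - 168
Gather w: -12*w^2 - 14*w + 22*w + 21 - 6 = -12*w^2 + 8*w + 15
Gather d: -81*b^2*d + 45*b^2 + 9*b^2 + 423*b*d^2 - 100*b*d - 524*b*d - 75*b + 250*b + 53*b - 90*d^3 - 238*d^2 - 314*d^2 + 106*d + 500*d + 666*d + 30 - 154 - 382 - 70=54*b^2 + 228*b - 90*d^3 + d^2*(423*b - 552) + d*(-81*b^2 - 624*b + 1272) - 576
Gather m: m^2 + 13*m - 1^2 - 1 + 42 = m^2 + 13*m + 40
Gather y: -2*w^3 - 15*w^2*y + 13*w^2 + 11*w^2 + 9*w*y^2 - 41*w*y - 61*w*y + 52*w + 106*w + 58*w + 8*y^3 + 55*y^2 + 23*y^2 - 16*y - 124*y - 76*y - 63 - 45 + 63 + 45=-2*w^3 + 24*w^2 + 216*w + 8*y^3 + y^2*(9*w + 78) + y*(-15*w^2 - 102*w - 216)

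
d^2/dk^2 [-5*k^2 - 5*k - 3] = -10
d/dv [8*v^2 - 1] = 16*v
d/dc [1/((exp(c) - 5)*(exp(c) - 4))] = (9 - 2*exp(c))*exp(c)/(exp(4*c) - 18*exp(3*c) + 121*exp(2*c) - 360*exp(c) + 400)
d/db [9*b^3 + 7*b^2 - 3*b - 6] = 27*b^2 + 14*b - 3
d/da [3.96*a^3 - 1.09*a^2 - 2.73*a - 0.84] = 11.88*a^2 - 2.18*a - 2.73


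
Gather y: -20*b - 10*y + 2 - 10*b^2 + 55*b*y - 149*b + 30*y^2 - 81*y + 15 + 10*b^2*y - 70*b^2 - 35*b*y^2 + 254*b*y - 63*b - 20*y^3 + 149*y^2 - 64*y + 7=-80*b^2 - 232*b - 20*y^3 + y^2*(179 - 35*b) + y*(10*b^2 + 309*b - 155) + 24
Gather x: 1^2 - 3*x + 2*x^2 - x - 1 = 2*x^2 - 4*x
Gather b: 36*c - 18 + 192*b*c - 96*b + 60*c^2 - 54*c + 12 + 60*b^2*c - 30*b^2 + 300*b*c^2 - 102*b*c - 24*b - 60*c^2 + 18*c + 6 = b^2*(60*c - 30) + b*(300*c^2 + 90*c - 120)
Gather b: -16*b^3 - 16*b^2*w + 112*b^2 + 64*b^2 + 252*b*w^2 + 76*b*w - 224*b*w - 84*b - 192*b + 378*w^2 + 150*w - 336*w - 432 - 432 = -16*b^3 + b^2*(176 - 16*w) + b*(252*w^2 - 148*w - 276) + 378*w^2 - 186*w - 864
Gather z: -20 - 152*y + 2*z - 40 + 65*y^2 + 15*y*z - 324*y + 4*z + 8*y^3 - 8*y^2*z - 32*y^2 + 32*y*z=8*y^3 + 33*y^2 - 476*y + z*(-8*y^2 + 47*y + 6) - 60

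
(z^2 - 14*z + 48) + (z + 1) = z^2 - 13*z + 49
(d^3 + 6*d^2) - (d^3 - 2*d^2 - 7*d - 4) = 8*d^2 + 7*d + 4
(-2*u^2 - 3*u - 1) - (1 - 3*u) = -2*u^2 - 2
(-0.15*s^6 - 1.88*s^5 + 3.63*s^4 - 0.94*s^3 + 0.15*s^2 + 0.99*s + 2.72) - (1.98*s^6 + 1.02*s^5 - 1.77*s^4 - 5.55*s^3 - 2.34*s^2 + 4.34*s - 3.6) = -2.13*s^6 - 2.9*s^5 + 5.4*s^4 + 4.61*s^3 + 2.49*s^2 - 3.35*s + 6.32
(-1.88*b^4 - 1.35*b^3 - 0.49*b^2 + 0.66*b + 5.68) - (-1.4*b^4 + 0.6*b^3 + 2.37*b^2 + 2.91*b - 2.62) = -0.48*b^4 - 1.95*b^3 - 2.86*b^2 - 2.25*b + 8.3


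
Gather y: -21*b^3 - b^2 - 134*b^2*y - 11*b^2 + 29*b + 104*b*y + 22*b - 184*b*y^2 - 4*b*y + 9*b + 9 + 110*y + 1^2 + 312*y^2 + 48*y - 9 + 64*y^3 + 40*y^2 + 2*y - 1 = -21*b^3 - 12*b^2 + 60*b + 64*y^3 + y^2*(352 - 184*b) + y*(-134*b^2 + 100*b + 160)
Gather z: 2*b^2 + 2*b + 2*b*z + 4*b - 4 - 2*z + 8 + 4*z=2*b^2 + 6*b + z*(2*b + 2) + 4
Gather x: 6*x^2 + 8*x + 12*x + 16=6*x^2 + 20*x + 16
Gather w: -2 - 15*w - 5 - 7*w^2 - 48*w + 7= -7*w^2 - 63*w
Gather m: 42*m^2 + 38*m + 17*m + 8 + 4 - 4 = 42*m^2 + 55*m + 8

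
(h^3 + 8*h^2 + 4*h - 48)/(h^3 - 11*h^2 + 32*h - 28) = (h^2 + 10*h + 24)/(h^2 - 9*h + 14)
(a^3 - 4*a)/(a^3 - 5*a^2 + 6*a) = (a + 2)/(a - 3)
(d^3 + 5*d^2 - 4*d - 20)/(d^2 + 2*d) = d + 3 - 10/d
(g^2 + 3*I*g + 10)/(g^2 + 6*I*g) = (g^2 + 3*I*g + 10)/(g*(g + 6*I))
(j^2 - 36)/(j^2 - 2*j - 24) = (j + 6)/(j + 4)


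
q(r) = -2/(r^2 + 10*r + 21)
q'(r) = -2*(-2*r - 10)/(r^2 + 10*r + 21)^2 = 4*(r + 5)/(r^2 + 10*r + 21)^2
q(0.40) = -0.08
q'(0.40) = 0.03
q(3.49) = -0.03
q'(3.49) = 0.01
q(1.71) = -0.05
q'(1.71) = 0.02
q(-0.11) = -0.10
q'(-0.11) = 0.05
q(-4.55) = 0.53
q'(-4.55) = 0.12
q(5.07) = -0.02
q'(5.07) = 0.00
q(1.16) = -0.06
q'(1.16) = 0.02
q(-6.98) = 25.13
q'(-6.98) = -1249.97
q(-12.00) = -0.04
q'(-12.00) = -0.01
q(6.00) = -0.02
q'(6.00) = 0.00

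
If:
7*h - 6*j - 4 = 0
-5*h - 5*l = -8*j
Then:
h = 15*l/13 + 16/13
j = 35*l/26 + 10/13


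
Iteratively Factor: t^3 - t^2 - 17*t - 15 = (t - 5)*(t^2 + 4*t + 3) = (t - 5)*(t + 3)*(t + 1)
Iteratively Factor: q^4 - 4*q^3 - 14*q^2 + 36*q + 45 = (q - 3)*(q^3 - q^2 - 17*q - 15) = (q - 3)*(q + 3)*(q^2 - 4*q - 5) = (q - 3)*(q + 1)*(q + 3)*(q - 5)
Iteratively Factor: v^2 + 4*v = (v + 4)*(v)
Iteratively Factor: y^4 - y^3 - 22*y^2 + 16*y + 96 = (y - 4)*(y^3 + 3*y^2 - 10*y - 24) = (y - 4)*(y + 4)*(y^2 - y - 6) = (y - 4)*(y - 3)*(y + 4)*(y + 2)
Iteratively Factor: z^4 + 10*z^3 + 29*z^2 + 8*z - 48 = (z - 1)*(z^3 + 11*z^2 + 40*z + 48) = (z - 1)*(z + 4)*(z^2 + 7*z + 12) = (z - 1)*(z + 4)^2*(z + 3)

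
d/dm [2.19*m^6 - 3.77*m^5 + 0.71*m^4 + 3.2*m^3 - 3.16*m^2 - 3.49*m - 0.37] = 13.14*m^5 - 18.85*m^4 + 2.84*m^3 + 9.6*m^2 - 6.32*m - 3.49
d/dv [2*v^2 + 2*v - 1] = 4*v + 2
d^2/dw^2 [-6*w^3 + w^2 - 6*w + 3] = 2 - 36*w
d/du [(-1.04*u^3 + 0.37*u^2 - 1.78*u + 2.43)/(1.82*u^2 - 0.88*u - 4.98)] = (-1.8928*u^4 + 1.8304*u^3 + 18.4516*u^2 - 12.5304*u + 11.0028)/(3.3124*u^4 - 3.2032*u^3 - 17.3528*u^2 + 8.7648*u + 24.8004)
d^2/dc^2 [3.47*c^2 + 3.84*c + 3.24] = 6.94000000000000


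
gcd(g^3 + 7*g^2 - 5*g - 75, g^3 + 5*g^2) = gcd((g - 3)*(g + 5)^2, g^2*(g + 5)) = g + 5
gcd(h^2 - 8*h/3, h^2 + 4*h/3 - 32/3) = h - 8/3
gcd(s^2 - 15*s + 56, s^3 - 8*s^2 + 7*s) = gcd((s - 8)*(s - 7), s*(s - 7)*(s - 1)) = s - 7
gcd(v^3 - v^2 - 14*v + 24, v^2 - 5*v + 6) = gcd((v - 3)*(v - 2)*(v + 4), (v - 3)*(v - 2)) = v^2 - 5*v + 6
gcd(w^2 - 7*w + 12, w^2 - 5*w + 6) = w - 3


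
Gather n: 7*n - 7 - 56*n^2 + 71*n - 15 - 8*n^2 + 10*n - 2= -64*n^2 + 88*n - 24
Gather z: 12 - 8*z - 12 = -8*z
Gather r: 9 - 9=0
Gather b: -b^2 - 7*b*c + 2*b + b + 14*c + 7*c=-b^2 + b*(3 - 7*c) + 21*c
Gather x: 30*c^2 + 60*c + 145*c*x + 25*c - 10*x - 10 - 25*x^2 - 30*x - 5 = 30*c^2 + 85*c - 25*x^2 + x*(145*c - 40) - 15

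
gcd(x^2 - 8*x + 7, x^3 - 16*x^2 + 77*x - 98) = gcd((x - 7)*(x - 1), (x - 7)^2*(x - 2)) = x - 7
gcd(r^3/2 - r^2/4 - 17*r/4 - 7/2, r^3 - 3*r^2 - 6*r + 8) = r + 2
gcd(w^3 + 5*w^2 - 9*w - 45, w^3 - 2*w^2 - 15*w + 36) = w - 3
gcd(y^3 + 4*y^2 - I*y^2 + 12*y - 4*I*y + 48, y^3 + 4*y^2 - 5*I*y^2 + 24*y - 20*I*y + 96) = y^2 + y*(4 + 3*I) + 12*I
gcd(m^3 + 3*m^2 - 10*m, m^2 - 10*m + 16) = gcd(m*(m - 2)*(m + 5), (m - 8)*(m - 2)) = m - 2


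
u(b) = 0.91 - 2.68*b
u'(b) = -2.68000000000000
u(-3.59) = 10.53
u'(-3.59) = -2.68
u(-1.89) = 5.98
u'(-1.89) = -2.68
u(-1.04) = 3.70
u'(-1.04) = -2.68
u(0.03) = 0.83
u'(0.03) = -2.68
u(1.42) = -2.90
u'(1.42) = -2.68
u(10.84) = -28.14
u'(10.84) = -2.68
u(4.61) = -11.44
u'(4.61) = -2.68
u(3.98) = -9.76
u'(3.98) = -2.68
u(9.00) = -23.21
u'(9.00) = -2.68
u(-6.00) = 16.99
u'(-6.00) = -2.68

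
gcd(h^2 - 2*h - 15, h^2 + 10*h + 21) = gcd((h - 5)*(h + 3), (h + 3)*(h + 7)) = h + 3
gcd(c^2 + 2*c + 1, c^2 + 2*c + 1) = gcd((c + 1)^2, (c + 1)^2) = c^2 + 2*c + 1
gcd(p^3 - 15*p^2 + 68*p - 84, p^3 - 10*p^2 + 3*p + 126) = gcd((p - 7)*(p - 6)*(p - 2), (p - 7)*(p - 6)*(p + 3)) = p^2 - 13*p + 42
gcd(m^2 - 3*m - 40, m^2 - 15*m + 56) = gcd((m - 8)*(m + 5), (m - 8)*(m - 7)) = m - 8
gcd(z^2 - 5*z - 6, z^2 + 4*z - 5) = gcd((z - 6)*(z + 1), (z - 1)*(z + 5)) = 1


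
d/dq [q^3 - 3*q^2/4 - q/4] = 3*q^2 - 3*q/2 - 1/4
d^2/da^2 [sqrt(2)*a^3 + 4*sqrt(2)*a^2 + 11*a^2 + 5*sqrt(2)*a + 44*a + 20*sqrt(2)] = 6*sqrt(2)*a + 8*sqrt(2) + 22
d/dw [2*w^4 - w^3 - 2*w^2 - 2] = w*(8*w^2 - 3*w - 4)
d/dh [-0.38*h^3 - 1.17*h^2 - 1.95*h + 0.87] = -1.14*h^2 - 2.34*h - 1.95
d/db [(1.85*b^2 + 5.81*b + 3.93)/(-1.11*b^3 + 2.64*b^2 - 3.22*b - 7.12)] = (2.0535*b^4 + 12.8982*b^3 - 8.2085*b^2 - 47.0944*b - 28.7126)/(1.2321*b^6 - 5.8608*b^5 + 14.118*b^4 - 1.1952*b^3 - 27.2252*b^2 + 45.8528*b + 50.6944)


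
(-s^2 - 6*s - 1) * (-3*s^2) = 3*s^4 + 18*s^3 + 3*s^2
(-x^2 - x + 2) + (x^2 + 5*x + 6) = 4*x + 8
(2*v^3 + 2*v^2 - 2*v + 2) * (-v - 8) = -2*v^4 - 18*v^3 - 14*v^2 + 14*v - 16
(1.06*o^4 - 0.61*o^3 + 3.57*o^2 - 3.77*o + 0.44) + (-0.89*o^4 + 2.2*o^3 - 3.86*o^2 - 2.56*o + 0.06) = 0.17*o^4 + 1.59*o^3 - 0.29*o^2 - 6.33*o + 0.5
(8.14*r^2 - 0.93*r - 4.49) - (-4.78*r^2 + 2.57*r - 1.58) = 12.92*r^2 - 3.5*r - 2.91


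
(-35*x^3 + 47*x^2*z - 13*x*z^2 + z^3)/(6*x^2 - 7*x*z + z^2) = (-35*x^2 + 12*x*z - z^2)/(6*x - z)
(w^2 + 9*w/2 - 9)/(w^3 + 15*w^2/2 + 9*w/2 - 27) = 1/(w + 3)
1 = 1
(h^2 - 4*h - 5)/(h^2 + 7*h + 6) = (h - 5)/(h + 6)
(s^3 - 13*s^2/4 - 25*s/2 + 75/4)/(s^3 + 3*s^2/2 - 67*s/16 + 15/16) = 4*(s - 5)/(4*s - 1)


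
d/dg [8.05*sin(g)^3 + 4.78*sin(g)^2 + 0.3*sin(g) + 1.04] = (24.15*sin(g)^2 + 9.56*sin(g) + 0.3)*cos(g)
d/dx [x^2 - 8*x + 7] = 2*x - 8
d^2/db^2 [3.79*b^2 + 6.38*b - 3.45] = 7.58000000000000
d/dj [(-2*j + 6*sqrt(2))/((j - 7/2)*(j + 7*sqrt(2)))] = 4*(2*(j - 3*sqrt(2))*(j + 7*sqrt(2)) + (j - 3*sqrt(2))*(2*j - 7) - (j + 7*sqrt(2))*(2*j - 7))/((j + 7*sqrt(2))^2*(2*j - 7)^2)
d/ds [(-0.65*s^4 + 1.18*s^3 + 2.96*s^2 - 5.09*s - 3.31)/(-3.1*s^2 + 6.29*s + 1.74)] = (4.03*s^5 - 15.9235*s^4 + 10.3204*s^3 + 8.999*s^2 - 10.2212*s + 11.9633)/(9.61*s^4 - 38.998*s^3 + 28.7761*s^2 + 21.8892*s + 3.0276)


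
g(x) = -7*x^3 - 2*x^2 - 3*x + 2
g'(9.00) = -1740.00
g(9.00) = -5290.00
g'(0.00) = -3.00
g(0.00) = 2.00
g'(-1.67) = -54.89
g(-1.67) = 34.03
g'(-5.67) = -655.45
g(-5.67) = 1230.70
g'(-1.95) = -75.05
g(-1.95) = 52.15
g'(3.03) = -207.92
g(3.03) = -220.18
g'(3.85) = -329.67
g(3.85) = -438.66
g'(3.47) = -269.74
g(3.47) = -324.97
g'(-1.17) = -27.07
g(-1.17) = 13.98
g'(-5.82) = -691.04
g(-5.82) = 1331.68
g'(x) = -21*x^2 - 4*x - 3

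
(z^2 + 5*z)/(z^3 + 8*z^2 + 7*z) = (z + 5)/(z^2 + 8*z + 7)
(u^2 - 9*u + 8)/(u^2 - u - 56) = (u - 1)/(u + 7)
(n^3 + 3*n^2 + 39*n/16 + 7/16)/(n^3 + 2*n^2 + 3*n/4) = (16*n^3 + 48*n^2 + 39*n + 7)/(4*n*(4*n^2 + 8*n + 3))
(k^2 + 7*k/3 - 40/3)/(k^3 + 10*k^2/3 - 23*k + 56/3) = (k + 5)/(k^2 + 6*k - 7)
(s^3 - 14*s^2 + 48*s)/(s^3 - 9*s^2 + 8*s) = (s - 6)/(s - 1)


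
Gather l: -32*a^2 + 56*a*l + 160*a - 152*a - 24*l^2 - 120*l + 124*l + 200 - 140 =-32*a^2 + 8*a - 24*l^2 + l*(56*a + 4) + 60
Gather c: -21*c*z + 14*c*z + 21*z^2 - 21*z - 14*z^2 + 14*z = -7*c*z + 7*z^2 - 7*z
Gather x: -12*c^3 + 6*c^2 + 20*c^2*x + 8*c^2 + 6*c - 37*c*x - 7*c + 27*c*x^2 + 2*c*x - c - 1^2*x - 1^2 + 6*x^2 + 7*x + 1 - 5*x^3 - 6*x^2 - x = -12*c^3 + 14*c^2 + 27*c*x^2 - 2*c - 5*x^3 + x*(20*c^2 - 35*c + 5)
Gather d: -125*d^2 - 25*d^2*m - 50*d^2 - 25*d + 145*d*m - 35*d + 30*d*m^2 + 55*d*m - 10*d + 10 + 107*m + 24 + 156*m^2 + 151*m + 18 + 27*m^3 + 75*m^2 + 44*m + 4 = d^2*(-25*m - 175) + d*(30*m^2 + 200*m - 70) + 27*m^3 + 231*m^2 + 302*m + 56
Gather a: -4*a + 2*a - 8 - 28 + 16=-2*a - 20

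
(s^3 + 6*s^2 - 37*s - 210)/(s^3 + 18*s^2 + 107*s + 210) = (s - 6)/(s + 6)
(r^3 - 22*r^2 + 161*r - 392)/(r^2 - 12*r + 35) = (r^2 - 15*r + 56)/(r - 5)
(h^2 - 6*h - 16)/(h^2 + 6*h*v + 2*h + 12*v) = (h - 8)/(h + 6*v)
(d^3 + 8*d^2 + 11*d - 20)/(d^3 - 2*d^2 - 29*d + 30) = (d + 4)/(d - 6)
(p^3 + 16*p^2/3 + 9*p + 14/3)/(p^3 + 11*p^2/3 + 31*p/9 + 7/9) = 3*(p + 2)/(3*p + 1)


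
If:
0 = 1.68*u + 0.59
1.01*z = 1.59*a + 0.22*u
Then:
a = 0.635220125786163*z + 0.0485923929320156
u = -0.35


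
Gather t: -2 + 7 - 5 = 0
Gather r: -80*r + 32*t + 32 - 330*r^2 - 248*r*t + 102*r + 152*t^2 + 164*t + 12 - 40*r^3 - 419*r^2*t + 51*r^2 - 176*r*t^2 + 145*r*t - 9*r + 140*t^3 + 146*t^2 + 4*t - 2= -40*r^3 + r^2*(-419*t - 279) + r*(-176*t^2 - 103*t + 13) + 140*t^3 + 298*t^2 + 200*t + 42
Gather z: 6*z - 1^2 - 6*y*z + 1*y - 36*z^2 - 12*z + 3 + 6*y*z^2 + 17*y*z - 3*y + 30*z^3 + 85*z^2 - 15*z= -2*y + 30*z^3 + z^2*(6*y + 49) + z*(11*y - 21) + 2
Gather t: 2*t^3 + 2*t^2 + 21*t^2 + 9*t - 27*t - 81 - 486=2*t^3 + 23*t^2 - 18*t - 567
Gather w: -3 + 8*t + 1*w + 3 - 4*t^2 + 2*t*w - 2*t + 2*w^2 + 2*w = -4*t^2 + 6*t + 2*w^2 + w*(2*t + 3)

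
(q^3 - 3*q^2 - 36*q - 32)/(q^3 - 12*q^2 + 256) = (q + 1)/(q - 8)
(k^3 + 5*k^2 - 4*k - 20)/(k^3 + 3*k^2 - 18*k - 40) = (k - 2)/(k - 4)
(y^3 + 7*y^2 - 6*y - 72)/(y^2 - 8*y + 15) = (y^2 + 10*y + 24)/(y - 5)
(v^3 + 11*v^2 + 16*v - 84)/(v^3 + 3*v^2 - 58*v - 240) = (v^2 + 5*v - 14)/(v^2 - 3*v - 40)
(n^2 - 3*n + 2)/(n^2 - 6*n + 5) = (n - 2)/(n - 5)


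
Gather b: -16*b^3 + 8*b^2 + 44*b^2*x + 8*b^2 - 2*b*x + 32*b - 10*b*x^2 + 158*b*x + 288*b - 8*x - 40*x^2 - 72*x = -16*b^3 + b^2*(44*x + 16) + b*(-10*x^2 + 156*x + 320) - 40*x^2 - 80*x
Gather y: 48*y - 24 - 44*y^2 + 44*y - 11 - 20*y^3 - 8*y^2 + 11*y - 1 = -20*y^3 - 52*y^2 + 103*y - 36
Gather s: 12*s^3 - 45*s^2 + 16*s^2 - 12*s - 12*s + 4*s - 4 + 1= 12*s^3 - 29*s^2 - 20*s - 3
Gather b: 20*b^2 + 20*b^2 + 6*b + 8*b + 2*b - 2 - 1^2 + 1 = 40*b^2 + 16*b - 2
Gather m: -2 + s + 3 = s + 1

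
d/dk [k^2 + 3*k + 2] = 2*k + 3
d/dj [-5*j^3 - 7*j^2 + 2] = j*(-15*j - 14)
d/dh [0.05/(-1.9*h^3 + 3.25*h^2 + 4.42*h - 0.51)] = (0.285*h^2 - 0.325*h - 0.221)/(1.9*h^3 - 3.25*h^2 - 4.42*h + 0.51)^2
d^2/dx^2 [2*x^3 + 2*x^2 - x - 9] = 12*x + 4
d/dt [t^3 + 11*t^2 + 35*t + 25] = 3*t^2 + 22*t + 35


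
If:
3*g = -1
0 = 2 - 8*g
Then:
No Solution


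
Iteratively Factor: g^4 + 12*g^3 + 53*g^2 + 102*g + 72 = (g + 3)*(g^3 + 9*g^2 + 26*g + 24) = (g + 3)^2*(g^2 + 6*g + 8) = (g + 3)^2*(g + 4)*(g + 2)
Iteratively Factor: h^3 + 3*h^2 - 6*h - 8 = (h - 2)*(h^2 + 5*h + 4) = (h - 2)*(h + 1)*(h + 4)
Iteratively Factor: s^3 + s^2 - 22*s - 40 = (s - 5)*(s^2 + 6*s + 8) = (s - 5)*(s + 4)*(s + 2)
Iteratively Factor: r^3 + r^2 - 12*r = (r)*(r^2 + r - 12) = r*(r + 4)*(r - 3)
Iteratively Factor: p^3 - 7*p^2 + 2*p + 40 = (p - 4)*(p^2 - 3*p - 10) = (p - 5)*(p - 4)*(p + 2)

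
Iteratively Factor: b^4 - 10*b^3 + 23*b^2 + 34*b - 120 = (b + 2)*(b^3 - 12*b^2 + 47*b - 60) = (b - 4)*(b + 2)*(b^2 - 8*b + 15) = (b - 4)*(b - 3)*(b + 2)*(b - 5)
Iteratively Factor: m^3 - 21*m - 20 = (m - 5)*(m^2 + 5*m + 4) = (m - 5)*(m + 1)*(m + 4)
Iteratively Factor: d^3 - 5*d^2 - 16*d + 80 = (d + 4)*(d^2 - 9*d + 20) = (d - 5)*(d + 4)*(d - 4)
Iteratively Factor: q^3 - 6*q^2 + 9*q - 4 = (q - 1)*(q^2 - 5*q + 4) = (q - 1)^2*(q - 4)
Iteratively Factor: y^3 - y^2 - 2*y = (y + 1)*(y^2 - 2*y) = y*(y + 1)*(y - 2)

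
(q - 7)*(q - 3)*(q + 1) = q^3 - 9*q^2 + 11*q + 21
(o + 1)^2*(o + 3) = o^3 + 5*o^2 + 7*o + 3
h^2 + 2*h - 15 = (h - 3)*(h + 5)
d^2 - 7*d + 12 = (d - 4)*(d - 3)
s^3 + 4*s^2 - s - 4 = (s - 1)*(s + 1)*(s + 4)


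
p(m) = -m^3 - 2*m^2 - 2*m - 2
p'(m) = -3*m^2 - 4*m - 2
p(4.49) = -141.82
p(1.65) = -15.24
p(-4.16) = 43.70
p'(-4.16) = -37.28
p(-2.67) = 8.12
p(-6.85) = 239.27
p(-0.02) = -1.96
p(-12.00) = 1462.00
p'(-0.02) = -1.92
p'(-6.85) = -115.37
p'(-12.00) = -386.00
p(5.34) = -221.98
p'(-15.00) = -617.00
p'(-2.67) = -12.71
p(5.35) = -223.08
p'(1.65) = -16.77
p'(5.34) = -108.91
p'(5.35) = -109.27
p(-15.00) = 2953.00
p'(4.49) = -80.44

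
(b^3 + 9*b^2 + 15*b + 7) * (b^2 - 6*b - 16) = b^5 + 3*b^4 - 55*b^3 - 227*b^2 - 282*b - 112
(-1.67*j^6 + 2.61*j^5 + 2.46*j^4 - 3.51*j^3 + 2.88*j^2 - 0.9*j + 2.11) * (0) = 0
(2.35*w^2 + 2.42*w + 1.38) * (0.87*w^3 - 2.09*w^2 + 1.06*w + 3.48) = 2.0445*w^5 - 2.8061*w^4 - 1.3662*w^3 + 7.859*w^2 + 9.8844*w + 4.8024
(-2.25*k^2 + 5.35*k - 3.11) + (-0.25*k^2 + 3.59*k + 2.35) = -2.5*k^2 + 8.94*k - 0.76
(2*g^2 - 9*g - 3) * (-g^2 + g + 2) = -2*g^4 + 11*g^3 - 2*g^2 - 21*g - 6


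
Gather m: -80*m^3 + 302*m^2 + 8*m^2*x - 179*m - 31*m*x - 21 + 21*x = -80*m^3 + m^2*(8*x + 302) + m*(-31*x - 179) + 21*x - 21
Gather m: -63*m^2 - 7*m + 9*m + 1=-63*m^2 + 2*m + 1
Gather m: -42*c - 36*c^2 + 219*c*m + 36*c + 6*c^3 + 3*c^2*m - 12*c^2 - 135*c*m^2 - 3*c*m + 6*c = 6*c^3 - 48*c^2 - 135*c*m^2 + m*(3*c^2 + 216*c)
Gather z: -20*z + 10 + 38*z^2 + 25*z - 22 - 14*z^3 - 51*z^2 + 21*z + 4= -14*z^3 - 13*z^2 + 26*z - 8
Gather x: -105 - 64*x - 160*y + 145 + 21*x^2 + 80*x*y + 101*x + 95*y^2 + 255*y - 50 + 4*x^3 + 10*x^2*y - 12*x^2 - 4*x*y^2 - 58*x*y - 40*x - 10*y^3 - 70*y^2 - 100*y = 4*x^3 + x^2*(10*y + 9) + x*(-4*y^2 + 22*y - 3) - 10*y^3 + 25*y^2 - 5*y - 10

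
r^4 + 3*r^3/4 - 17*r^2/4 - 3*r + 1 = (r - 2)*(r - 1/4)*(r + 1)*(r + 2)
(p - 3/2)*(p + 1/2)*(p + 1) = p^3 - 7*p/4 - 3/4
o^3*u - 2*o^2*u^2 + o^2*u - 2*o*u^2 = o*(o - 2*u)*(o*u + u)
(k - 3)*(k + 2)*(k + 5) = k^3 + 4*k^2 - 11*k - 30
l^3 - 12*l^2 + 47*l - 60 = (l - 5)*(l - 4)*(l - 3)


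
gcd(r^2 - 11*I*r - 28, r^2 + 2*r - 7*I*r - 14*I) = r - 7*I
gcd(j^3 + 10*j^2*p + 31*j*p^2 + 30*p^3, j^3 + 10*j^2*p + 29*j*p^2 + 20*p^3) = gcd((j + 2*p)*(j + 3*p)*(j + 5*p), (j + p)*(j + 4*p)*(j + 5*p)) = j + 5*p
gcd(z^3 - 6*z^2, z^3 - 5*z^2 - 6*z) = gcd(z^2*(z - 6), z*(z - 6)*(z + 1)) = z^2 - 6*z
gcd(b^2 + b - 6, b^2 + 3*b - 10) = b - 2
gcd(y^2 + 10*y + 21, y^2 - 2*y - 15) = y + 3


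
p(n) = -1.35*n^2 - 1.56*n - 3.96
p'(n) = -2.7*n - 1.56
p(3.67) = -27.87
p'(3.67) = -11.47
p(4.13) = -33.43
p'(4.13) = -12.71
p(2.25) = -14.30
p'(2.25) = -7.64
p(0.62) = -5.45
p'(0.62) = -3.23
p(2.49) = -16.21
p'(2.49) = -8.28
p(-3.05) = -11.76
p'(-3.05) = 6.68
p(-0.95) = -3.70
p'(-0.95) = 1.00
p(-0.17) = -3.73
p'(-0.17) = -1.10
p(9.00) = -127.35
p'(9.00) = -25.86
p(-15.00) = -284.31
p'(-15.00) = 38.94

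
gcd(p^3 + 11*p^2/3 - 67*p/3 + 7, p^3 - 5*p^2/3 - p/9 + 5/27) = p - 1/3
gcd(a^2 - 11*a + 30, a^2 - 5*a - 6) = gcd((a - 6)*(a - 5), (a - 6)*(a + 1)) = a - 6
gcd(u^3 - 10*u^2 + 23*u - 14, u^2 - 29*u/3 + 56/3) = u - 7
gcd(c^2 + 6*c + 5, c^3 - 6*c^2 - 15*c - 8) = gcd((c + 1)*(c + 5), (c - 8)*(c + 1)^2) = c + 1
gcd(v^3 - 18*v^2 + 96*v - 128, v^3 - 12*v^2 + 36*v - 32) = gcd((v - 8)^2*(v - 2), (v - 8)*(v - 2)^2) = v^2 - 10*v + 16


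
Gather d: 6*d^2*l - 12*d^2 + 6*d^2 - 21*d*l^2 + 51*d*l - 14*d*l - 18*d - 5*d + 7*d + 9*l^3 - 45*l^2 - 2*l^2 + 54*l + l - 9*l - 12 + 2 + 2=d^2*(6*l - 6) + d*(-21*l^2 + 37*l - 16) + 9*l^3 - 47*l^2 + 46*l - 8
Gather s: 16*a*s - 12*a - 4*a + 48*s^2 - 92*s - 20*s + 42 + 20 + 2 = -16*a + 48*s^2 + s*(16*a - 112) + 64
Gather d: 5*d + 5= 5*d + 5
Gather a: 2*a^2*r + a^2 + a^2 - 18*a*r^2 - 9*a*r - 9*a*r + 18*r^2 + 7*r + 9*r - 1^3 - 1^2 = a^2*(2*r + 2) + a*(-18*r^2 - 18*r) + 18*r^2 + 16*r - 2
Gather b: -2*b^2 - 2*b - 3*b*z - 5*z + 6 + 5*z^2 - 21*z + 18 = -2*b^2 + b*(-3*z - 2) + 5*z^2 - 26*z + 24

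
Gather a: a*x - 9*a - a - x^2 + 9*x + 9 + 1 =a*(x - 10) - x^2 + 9*x + 10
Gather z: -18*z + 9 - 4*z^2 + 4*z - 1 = -4*z^2 - 14*z + 8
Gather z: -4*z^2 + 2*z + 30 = -4*z^2 + 2*z + 30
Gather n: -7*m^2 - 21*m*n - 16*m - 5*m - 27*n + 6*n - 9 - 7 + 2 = -7*m^2 - 21*m + n*(-21*m - 21) - 14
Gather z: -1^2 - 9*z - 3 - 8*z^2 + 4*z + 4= -8*z^2 - 5*z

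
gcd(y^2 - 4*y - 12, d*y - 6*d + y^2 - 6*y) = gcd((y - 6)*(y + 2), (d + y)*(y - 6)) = y - 6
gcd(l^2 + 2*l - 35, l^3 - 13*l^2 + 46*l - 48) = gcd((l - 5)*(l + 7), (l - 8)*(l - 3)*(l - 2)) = 1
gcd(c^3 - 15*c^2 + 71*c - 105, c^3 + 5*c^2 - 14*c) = 1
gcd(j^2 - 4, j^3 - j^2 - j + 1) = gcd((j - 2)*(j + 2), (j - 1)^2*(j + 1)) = 1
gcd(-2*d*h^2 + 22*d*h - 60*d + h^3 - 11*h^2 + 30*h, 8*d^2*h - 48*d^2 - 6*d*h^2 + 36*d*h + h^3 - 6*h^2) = 2*d*h - 12*d - h^2 + 6*h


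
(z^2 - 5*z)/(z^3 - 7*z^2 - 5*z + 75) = z/(z^2 - 2*z - 15)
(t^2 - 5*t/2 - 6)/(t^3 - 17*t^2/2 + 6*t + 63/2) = (t - 4)/(t^2 - 10*t + 21)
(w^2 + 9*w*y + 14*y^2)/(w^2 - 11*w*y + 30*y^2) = (w^2 + 9*w*y + 14*y^2)/(w^2 - 11*w*y + 30*y^2)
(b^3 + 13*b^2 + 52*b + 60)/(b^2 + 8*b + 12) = b + 5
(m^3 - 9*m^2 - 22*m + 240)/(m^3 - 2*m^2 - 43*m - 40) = (m - 6)/(m + 1)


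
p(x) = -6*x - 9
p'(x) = -6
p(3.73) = -31.38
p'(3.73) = -6.00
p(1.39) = -17.34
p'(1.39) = -6.00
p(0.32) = -10.92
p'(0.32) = -6.00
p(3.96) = -32.76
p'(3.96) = -6.00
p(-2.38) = 5.28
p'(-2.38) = -6.00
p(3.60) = -30.60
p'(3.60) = -6.00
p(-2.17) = 4.02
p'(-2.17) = -6.00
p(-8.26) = 40.56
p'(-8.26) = -6.00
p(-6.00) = 27.00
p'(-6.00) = -6.00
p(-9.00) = 45.00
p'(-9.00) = -6.00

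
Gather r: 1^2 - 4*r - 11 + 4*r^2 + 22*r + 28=4*r^2 + 18*r + 18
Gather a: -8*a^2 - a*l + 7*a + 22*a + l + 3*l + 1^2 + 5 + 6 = -8*a^2 + a*(29 - l) + 4*l + 12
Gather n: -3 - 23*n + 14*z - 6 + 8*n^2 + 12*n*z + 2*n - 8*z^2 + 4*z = 8*n^2 + n*(12*z - 21) - 8*z^2 + 18*z - 9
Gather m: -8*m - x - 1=-8*m - x - 1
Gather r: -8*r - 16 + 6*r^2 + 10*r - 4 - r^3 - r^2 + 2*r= -r^3 + 5*r^2 + 4*r - 20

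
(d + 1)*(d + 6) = d^2 + 7*d + 6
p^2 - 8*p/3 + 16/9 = (p - 4/3)^2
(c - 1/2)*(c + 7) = c^2 + 13*c/2 - 7/2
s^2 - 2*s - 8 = (s - 4)*(s + 2)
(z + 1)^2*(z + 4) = z^3 + 6*z^2 + 9*z + 4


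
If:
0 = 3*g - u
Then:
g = u/3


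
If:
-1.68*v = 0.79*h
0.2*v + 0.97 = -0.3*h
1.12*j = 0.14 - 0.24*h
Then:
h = -4.71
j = 1.13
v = 2.21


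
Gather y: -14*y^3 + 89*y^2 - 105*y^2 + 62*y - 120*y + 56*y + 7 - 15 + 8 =-14*y^3 - 16*y^2 - 2*y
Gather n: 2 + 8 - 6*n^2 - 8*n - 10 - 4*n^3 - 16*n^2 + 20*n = -4*n^3 - 22*n^2 + 12*n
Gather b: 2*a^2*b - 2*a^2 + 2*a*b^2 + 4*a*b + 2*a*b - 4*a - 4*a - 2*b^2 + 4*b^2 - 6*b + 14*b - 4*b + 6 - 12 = -2*a^2 - 8*a + b^2*(2*a + 2) + b*(2*a^2 + 6*a + 4) - 6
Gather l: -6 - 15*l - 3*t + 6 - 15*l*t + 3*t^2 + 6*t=l*(-15*t - 15) + 3*t^2 + 3*t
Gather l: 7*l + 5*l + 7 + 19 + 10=12*l + 36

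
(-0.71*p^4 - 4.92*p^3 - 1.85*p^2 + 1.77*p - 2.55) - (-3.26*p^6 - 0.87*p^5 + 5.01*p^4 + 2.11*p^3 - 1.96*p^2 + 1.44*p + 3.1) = 3.26*p^6 + 0.87*p^5 - 5.72*p^4 - 7.03*p^3 + 0.11*p^2 + 0.33*p - 5.65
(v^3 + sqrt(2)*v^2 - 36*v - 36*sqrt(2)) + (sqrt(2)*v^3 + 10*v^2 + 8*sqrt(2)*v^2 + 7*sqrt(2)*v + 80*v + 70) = v^3 + sqrt(2)*v^3 + 10*v^2 + 9*sqrt(2)*v^2 + 7*sqrt(2)*v + 44*v - 36*sqrt(2) + 70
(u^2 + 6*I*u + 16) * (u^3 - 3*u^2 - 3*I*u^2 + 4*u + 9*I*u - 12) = u^5 - 3*u^4 + 3*I*u^4 + 38*u^3 - 9*I*u^3 - 114*u^2 - 24*I*u^2 + 64*u + 72*I*u - 192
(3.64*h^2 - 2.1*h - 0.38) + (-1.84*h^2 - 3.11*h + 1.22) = 1.8*h^2 - 5.21*h + 0.84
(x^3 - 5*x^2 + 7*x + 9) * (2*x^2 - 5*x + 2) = 2*x^5 - 15*x^4 + 41*x^3 - 27*x^2 - 31*x + 18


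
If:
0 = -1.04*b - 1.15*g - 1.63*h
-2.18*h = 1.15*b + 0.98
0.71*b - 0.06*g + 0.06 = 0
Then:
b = -0.03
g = 0.64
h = -0.43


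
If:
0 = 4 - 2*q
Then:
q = 2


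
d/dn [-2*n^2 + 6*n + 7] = 6 - 4*n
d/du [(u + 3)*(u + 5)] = 2*u + 8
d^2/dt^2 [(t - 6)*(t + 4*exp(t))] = 4*t*exp(t) - 16*exp(t) + 2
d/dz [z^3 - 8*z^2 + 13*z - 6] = 3*z^2 - 16*z + 13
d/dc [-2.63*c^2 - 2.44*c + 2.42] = -5.26*c - 2.44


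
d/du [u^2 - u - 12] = 2*u - 1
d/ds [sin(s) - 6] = cos(s)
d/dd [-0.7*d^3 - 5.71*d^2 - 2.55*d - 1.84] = -2.1*d^2 - 11.42*d - 2.55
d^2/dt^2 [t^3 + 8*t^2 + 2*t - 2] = 6*t + 16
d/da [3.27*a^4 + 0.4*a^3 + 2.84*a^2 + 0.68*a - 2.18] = 13.08*a^3 + 1.2*a^2 + 5.68*a + 0.68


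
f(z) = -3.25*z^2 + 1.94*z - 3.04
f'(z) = 1.94 - 6.5*z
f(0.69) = -3.25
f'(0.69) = -2.54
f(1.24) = -5.63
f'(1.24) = -6.12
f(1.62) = -8.43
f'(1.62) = -8.59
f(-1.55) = -13.86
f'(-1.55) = 12.02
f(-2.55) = -29.12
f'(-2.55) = 18.52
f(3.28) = -31.64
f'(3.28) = -19.38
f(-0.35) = -4.12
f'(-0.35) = 4.22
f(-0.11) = -3.29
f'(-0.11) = 2.66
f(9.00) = -248.83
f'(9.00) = -56.56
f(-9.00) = -283.75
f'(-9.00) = 60.44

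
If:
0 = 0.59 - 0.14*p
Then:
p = 4.21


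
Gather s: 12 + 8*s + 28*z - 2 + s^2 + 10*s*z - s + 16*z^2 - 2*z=s^2 + s*(10*z + 7) + 16*z^2 + 26*z + 10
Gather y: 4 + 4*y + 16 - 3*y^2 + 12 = -3*y^2 + 4*y + 32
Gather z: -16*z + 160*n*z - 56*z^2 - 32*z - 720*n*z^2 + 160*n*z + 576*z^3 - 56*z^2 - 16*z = 576*z^3 + z^2*(-720*n - 112) + z*(320*n - 64)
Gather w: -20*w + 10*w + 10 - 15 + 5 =-10*w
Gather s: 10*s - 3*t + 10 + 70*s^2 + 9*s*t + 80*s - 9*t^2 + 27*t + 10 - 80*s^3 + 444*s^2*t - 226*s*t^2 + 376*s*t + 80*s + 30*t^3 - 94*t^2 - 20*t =-80*s^3 + s^2*(444*t + 70) + s*(-226*t^2 + 385*t + 170) + 30*t^3 - 103*t^2 + 4*t + 20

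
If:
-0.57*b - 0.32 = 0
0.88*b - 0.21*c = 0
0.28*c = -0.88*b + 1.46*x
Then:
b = -0.56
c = -2.35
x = -0.79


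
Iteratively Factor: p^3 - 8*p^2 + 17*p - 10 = (p - 5)*(p^2 - 3*p + 2) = (p - 5)*(p - 2)*(p - 1)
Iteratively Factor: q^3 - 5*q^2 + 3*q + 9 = (q - 3)*(q^2 - 2*q - 3) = (q - 3)*(q + 1)*(q - 3)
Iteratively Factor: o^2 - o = (o - 1)*(o)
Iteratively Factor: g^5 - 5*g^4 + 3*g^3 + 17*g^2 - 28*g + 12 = (g - 2)*(g^4 - 3*g^3 - 3*g^2 + 11*g - 6) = (g - 2)*(g - 1)*(g^3 - 2*g^2 - 5*g + 6) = (g - 2)*(g - 1)^2*(g^2 - g - 6) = (g - 3)*(g - 2)*(g - 1)^2*(g + 2)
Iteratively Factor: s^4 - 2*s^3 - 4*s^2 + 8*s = (s - 2)*(s^3 - 4*s) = (s - 2)*(s + 2)*(s^2 - 2*s) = (s - 2)^2*(s + 2)*(s)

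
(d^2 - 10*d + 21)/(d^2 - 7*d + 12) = (d - 7)/(d - 4)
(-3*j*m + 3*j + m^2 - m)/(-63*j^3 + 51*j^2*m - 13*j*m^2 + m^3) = (m - 1)/(21*j^2 - 10*j*m + m^2)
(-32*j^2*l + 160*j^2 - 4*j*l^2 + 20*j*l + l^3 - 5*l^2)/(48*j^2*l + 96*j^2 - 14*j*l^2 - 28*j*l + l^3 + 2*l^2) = (-4*j*l + 20*j - l^2 + 5*l)/(6*j*l + 12*j - l^2 - 2*l)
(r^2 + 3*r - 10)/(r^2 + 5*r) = (r - 2)/r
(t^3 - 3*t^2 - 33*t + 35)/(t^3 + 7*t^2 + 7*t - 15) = (t - 7)/(t + 3)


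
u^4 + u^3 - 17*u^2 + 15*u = u*(u - 3)*(u - 1)*(u + 5)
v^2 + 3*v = v*(v + 3)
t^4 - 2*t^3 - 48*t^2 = t^2*(t - 8)*(t + 6)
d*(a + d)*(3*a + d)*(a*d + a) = 3*a^3*d^2 + 3*a^3*d + 4*a^2*d^3 + 4*a^2*d^2 + a*d^4 + a*d^3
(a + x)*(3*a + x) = 3*a^2 + 4*a*x + x^2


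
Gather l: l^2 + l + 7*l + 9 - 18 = l^2 + 8*l - 9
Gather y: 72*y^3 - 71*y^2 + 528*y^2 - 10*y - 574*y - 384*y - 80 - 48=72*y^3 + 457*y^2 - 968*y - 128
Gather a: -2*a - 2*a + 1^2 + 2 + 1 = 4 - 4*a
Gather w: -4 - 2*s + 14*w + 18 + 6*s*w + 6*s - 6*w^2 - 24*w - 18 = 4*s - 6*w^2 + w*(6*s - 10) - 4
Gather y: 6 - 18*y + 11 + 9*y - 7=10 - 9*y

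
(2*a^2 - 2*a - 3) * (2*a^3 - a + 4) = 4*a^5 - 4*a^4 - 8*a^3 + 10*a^2 - 5*a - 12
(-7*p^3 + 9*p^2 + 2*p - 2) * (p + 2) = -7*p^4 - 5*p^3 + 20*p^2 + 2*p - 4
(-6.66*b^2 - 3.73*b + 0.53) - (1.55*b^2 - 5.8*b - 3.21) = -8.21*b^2 + 2.07*b + 3.74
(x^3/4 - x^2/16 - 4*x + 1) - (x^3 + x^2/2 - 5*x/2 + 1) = -3*x^3/4 - 9*x^2/16 - 3*x/2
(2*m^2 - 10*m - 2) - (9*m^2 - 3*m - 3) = -7*m^2 - 7*m + 1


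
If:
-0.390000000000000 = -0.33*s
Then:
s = 1.18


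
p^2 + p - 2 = (p - 1)*(p + 2)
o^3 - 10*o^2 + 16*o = o*(o - 8)*(o - 2)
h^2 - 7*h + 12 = (h - 4)*(h - 3)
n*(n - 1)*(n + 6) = n^3 + 5*n^2 - 6*n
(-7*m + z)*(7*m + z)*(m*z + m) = -49*m^3*z - 49*m^3 + m*z^3 + m*z^2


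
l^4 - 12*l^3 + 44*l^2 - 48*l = l*(l - 6)*(l - 4)*(l - 2)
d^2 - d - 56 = (d - 8)*(d + 7)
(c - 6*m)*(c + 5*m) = c^2 - c*m - 30*m^2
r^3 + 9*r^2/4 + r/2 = r*(r + 1/4)*(r + 2)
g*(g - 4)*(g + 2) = g^3 - 2*g^2 - 8*g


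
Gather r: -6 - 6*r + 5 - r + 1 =-7*r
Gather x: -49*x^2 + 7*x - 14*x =-49*x^2 - 7*x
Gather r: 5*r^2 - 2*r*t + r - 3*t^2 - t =5*r^2 + r*(1 - 2*t) - 3*t^2 - t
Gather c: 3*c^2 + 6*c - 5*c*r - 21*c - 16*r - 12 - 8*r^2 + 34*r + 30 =3*c^2 + c*(-5*r - 15) - 8*r^2 + 18*r + 18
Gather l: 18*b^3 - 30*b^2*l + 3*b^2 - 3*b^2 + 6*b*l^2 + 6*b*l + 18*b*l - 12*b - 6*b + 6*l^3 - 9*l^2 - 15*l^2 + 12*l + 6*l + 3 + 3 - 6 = 18*b^3 - 18*b + 6*l^3 + l^2*(6*b - 24) + l*(-30*b^2 + 24*b + 18)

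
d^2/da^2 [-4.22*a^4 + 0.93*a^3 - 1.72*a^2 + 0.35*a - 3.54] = -50.64*a^2 + 5.58*a - 3.44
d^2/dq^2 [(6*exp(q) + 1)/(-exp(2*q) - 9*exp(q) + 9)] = (-6*exp(4*q) + 50*exp(3*q) - 351*exp(2*q) - 603*exp(q) - 567)*exp(q)/(exp(6*q) + 27*exp(5*q) + 216*exp(4*q) + 243*exp(3*q) - 1944*exp(2*q) + 2187*exp(q) - 729)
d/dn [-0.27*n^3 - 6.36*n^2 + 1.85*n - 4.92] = -0.81*n^2 - 12.72*n + 1.85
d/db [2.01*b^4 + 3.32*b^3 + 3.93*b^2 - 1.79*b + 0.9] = 8.04*b^3 + 9.96*b^2 + 7.86*b - 1.79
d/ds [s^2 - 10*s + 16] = 2*s - 10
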